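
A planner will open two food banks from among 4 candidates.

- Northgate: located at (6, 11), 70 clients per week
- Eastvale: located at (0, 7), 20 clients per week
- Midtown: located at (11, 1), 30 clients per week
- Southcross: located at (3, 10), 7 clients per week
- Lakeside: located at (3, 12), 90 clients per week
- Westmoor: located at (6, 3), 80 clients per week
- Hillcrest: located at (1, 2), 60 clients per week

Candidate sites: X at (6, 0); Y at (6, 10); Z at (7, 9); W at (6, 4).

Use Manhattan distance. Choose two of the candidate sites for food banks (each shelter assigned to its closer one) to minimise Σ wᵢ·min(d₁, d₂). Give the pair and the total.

{Y, W}, total 1461

Evaluate every pair (each demand assigned to the nearer of the two):
  {Y, W}: total = 1461
  {X, Y}: total = 1561
  {Z, W}: total = 1795
  {X, Z}: total = 1895
  {X, W}: total = 2403
  {Y, Z}: total = 2421
Best pair: {Y, W} with total 1461.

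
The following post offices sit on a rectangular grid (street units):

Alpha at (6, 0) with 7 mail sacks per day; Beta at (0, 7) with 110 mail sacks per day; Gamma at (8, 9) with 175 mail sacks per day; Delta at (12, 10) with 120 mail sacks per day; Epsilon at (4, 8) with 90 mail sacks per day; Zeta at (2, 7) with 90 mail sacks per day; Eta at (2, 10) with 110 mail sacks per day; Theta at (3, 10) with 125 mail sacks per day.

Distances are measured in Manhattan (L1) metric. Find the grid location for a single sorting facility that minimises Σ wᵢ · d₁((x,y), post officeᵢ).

(3, 9)

Manhattan distance separates: Σwᵢ(|x−xᵢ|+|y−yᵢ|) = Σwᵢ|x−xᵢ| + Σwᵢ|y−yᵢ|, so x and y are optimised independently as 1-D weighted medians.
Total weight W = 827; half = 413.5.
x-coordinate, sorted with cumulative weight:
  x=0 (Beta, w=110) cum 110
  x=2 (Zeta, w=90) cum 200
  x=2 (Eta, w=110) cum 310
  x=3 (Theta, w=125) cum 435  ← median
  x=4 (Epsilon, w=90) cum 525
  x=6 (Alpha, w=7) cum 532
  x=8 (Gamma, w=175) cum 707
  x=12 (Delta, w=120) cum 827
⇒ x* = 3
y-coordinate, sorted with cumulative weight:
  y=0 (Alpha, w=7) cum 7
  y=7 (Beta, w=110) cum 117
  y=7 (Zeta, w=90) cum 207
  y=8 (Epsilon, w=90) cum 297
  y=9 (Gamma, w=175) cum 472  ← median
  y=10 (Delta, w=120) cum 592
  y=10 (Eta, w=110) cum 702
  y=10 (Theta, w=125) cum 827
⇒ y* = 9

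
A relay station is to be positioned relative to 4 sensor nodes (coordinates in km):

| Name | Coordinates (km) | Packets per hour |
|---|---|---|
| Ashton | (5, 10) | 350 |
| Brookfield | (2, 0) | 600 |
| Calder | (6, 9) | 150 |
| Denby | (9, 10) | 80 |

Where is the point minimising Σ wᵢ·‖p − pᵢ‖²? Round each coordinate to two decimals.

(3.87, 4.79)

The minimiser of Σwᵢ‖p−pᵢ‖² is the weighted centroid p* = (Σwᵢpᵢ)/(Σwᵢ).
Σwᵢ = 1180.
Σwᵢxᵢ = 350·5 + 600·2 + 150·6 + 80·9 = 4570.
Σwᵢyᵢ = 350·10 + 600·0 + 150·9 + 80·10 = 5650.
x* = 4570/1180 = 3.87, y* = 5650/1180 = 4.79.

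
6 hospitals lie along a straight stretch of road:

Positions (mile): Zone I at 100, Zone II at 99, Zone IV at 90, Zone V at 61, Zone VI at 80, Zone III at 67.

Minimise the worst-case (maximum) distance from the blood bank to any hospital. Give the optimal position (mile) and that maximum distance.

The 1-center on a line is the midpoint of the two extreme points: leftmost at 61, rightmost at 100.
Optimal location = (61 + 100)/2 = 80.5; maximum distance = (100 − 61)/2 = 19.5.

location 80.5, max distance 19.5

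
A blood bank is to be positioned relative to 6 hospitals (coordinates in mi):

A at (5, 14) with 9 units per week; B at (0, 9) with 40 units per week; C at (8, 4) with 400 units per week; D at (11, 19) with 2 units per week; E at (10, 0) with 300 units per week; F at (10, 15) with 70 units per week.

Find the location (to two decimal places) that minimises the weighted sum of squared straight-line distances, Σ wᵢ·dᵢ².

The minimiser of Σwᵢ‖p−pᵢ‖² is the weighted centroid p* = (Σwᵢpᵢ)/(Σwᵢ).
Σwᵢ = 821.
Σwᵢxᵢ = 9·5 + 40·0 + 400·8 + 2·11 + 300·10 + 70·10 = 6967.
Σwᵢyᵢ = 9·14 + 40·9 + 400·4 + 2·19 + 300·0 + 70·15 = 3174.
x* = 6967/821 = 8.49, y* = 3174/821 = 3.87.

(8.49, 3.87)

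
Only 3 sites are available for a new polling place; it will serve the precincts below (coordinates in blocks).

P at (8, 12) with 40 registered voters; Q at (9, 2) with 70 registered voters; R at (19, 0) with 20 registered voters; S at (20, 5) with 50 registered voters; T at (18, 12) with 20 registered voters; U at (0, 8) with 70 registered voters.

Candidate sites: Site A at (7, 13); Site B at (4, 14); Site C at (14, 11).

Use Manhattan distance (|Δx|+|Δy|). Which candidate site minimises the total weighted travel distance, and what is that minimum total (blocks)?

Site C, total 3470 blocks

Total weighted distance at each candidate:
  Site A (7, 13): total = 3620
  Site B (4, 14): total = 4280
  Site C (14, 11): total = 3470
Minimum is at Site C with total 3470 blocks.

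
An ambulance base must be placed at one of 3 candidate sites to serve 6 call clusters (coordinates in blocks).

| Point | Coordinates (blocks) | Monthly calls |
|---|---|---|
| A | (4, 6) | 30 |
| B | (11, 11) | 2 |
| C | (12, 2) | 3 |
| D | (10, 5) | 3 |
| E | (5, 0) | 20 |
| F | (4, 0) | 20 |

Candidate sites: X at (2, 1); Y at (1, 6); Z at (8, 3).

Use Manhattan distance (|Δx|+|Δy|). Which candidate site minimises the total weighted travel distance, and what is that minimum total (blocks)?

Total weighted distance at each candidate:
  X (2, 1): total = 457
  Y (1, 6): total = 575
  Z (8, 3): total = 519
Minimum is at X with total 457 blocks.

X, total 457 blocks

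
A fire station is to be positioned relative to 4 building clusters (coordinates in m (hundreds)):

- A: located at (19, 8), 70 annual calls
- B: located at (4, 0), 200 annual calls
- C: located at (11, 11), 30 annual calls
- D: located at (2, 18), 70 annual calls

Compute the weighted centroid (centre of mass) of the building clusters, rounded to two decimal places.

(7.03, 5.81)

The minimiser of Σwᵢ‖p−pᵢ‖² is the weighted centroid p* = (Σwᵢpᵢ)/(Σwᵢ).
Σwᵢ = 370.
Σwᵢxᵢ = 70·19 + 200·4 + 30·11 + 70·2 = 2600.
Σwᵢyᵢ = 70·8 + 200·0 + 30·11 + 70·18 = 2150.
x* = 2600/370 = 7.03, y* = 2150/370 = 5.81.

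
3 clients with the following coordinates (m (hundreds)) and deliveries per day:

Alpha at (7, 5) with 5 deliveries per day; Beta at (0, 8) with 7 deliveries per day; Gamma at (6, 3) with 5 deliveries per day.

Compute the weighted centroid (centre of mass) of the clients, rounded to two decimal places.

(3.82, 5.65)

The minimiser of Σwᵢ‖p−pᵢ‖² is the weighted centroid p* = (Σwᵢpᵢ)/(Σwᵢ).
Σwᵢ = 17.
Σwᵢxᵢ = 5·7 + 7·0 + 5·6 = 65.
Σwᵢyᵢ = 5·5 + 7·8 + 5·3 = 96.
x* = 65/17 = 3.82, y* = 96/17 = 5.65.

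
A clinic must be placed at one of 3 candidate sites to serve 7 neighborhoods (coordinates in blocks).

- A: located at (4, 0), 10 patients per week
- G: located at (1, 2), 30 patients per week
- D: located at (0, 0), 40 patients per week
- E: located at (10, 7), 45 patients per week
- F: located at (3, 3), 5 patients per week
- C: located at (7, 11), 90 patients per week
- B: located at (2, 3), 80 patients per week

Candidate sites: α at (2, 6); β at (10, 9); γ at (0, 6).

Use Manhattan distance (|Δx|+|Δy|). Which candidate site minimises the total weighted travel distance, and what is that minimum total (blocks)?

α, total 2115 blocks

Total weighted distance at each candidate:
  α (2, 6): total = 2115
  β (10, 9): total = 3115
  γ (0, 6): total = 2495
Minimum is at α with total 2115 blocks.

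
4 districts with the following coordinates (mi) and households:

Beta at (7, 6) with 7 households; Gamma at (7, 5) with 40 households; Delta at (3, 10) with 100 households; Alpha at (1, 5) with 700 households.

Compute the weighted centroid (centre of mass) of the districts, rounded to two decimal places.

(1.57, 5.60)

The minimiser of Σwᵢ‖p−pᵢ‖² is the weighted centroid p* = (Σwᵢpᵢ)/(Σwᵢ).
Σwᵢ = 847.
Σwᵢxᵢ = 7·7 + 40·7 + 100·3 + 700·1 = 1329.
Σwᵢyᵢ = 7·6 + 40·5 + 100·10 + 700·5 = 4742.
x* = 1329/847 = 1.57, y* = 4742/847 = 5.60.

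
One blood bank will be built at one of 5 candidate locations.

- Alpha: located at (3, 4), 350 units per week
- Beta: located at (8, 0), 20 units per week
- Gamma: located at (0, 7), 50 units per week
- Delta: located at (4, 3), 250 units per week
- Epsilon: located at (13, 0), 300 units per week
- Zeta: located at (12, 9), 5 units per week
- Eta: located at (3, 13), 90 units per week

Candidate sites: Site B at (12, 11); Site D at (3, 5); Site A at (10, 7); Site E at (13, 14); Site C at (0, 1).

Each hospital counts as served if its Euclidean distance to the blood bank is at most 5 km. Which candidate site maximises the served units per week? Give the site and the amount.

Coverage radius r = 5 km; a point is covered iff (Δx)²+(Δy)² ≤ 5² = 25.
  Site B (12, 11): covers {Zeta} → 5
  Site D (3, 5): covers {Alpha, Gamma, Delta} → 650
  Site A (10, 7): covers {Zeta} → 5
  Site E (13, 14): covers {none} → 0
  Site C (0, 1): covers {Alpha, Delta} → 600
Maximum coverage at Site D: 650 units per week.

Site D, covering 650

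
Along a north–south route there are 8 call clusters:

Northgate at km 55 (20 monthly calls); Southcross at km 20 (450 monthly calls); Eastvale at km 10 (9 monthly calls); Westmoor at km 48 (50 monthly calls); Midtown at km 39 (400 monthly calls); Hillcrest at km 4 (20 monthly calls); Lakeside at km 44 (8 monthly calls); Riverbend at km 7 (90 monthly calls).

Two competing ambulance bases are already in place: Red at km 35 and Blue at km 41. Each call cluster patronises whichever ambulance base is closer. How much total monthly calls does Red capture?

The indifferent point is the midpoint (35+41)/2 = 38; call clusters left of it (closer to Red at 35) go to Red, those right go to Blue.
  Hillcrest at 4 (w=20) → Red
  Riverbend at 7 (w=90) → Red
  Eastvale at 10 (w=9) → Red
  Southcross at 20 (w=450) → Red
  Midtown at 39 (w=400) → Blue
  Lakeside at 44 (w=8) → Blue
  Westmoor at 48 (w=50) → Blue
  Northgate at 55 (w=20) → Blue
Red captures 569; Blue captures 478.

569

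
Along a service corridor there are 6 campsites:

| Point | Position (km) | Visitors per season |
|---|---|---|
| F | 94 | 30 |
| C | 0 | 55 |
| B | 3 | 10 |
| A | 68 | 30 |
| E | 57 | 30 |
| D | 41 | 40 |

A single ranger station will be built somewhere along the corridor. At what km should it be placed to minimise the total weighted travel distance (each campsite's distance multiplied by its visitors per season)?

For a sum of weighted absolute distances on a line, the optimum is the weighted median (not the mean). Total weight W = 195; half-weight = 97.5.
Sort by position and accumulate weight:
  km 0 (C, w=55) → cum 55
  km 3 (B, w=10) → cum 65
  km 41 (D, w=40) → cum 105  ≥ 97.5 → median here
  km 57 (E, w=30) → cum 135
  km 68 (A, w=30) → cum 165
  km 94 (F, w=30) → cum 195
Optimal location: km 41.

x = 41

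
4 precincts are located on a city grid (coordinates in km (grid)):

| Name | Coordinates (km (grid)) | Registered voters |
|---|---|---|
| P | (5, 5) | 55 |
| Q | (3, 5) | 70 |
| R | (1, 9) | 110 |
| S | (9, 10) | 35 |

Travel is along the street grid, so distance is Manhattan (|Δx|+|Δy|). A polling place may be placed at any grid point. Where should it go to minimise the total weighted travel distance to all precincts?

(3, 9)

Manhattan distance separates: Σwᵢ(|x−xᵢ|+|y−yᵢ|) = Σwᵢ|x−xᵢ| + Σwᵢ|y−yᵢ|, so x and y are optimised independently as 1-D weighted medians.
Total weight W = 270; half = 135.
x-coordinate, sorted with cumulative weight:
  x=1 (R, w=110) cum 110
  x=3 (Q, w=70) cum 180  ← median
  x=5 (P, w=55) cum 235
  x=9 (S, w=35) cum 270
⇒ x* = 3
y-coordinate, sorted with cumulative weight:
  y=5 (P, w=55) cum 55
  y=5 (Q, w=70) cum 125
  y=9 (R, w=110) cum 235  ← median
  y=10 (S, w=35) cum 270
⇒ y* = 9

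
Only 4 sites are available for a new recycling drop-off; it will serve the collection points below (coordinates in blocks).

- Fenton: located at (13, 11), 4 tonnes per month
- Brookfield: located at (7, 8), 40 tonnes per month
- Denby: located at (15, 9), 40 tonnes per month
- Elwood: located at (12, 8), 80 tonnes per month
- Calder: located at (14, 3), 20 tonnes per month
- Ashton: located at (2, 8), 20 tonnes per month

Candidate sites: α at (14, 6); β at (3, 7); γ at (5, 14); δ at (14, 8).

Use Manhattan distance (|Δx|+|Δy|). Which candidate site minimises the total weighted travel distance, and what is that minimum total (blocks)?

Total weighted distance at each candidate:
  α (14, 6): total = 1204
  β (3, 7): total = 1956
  γ (5, 14): total = 2584
  δ (14, 8): total = 876
Minimum is at δ with total 876 blocks.

δ, total 876 blocks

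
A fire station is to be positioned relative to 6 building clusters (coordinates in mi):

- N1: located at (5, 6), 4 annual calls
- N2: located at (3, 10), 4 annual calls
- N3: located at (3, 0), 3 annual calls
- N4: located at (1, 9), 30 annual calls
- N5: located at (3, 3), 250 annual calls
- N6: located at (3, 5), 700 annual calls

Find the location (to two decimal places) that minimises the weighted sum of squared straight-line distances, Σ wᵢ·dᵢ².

The minimiser of Σwᵢ‖p−pᵢ‖² is the weighted centroid p* = (Σwᵢpᵢ)/(Σwᵢ).
Σwᵢ = 991.
Σwᵢxᵢ = 4·5 + 4·3 + 3·3 + 30·1 + 250·3 + 700·3 = 2921.
Σwᵢyᵢ = 4·6 + 4·10 + 3·0 + 30·9 + 250·3 + 700·5 = 4584.
x* = 2921/991 = 2.95, y* = 4584/991 = 4.63.

(2.95, 4.63)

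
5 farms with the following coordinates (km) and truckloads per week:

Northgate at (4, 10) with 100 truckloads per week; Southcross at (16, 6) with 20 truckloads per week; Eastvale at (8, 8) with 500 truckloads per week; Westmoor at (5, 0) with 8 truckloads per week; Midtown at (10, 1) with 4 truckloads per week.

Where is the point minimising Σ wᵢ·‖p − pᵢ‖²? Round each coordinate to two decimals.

(7.59, 8.11)

The minimiser of Σwᵢ‖p−pᵢ‖² is the weighted centroid p* = (Σwᵢpᵢ)/(Σwᵢ).
Σwᵢ = 632.
Σwᵢxᵢ = 100·4 + 20·16 + 500·8 + 8·5 + 4·10 = 4800.
Σwᵢyᵢ = 100·10 + 20·6 + 500·8 + 8·0 + 4·1 = 5124.
x* = 4800/632 = 7.59, y* = 5124/632 = 8.11.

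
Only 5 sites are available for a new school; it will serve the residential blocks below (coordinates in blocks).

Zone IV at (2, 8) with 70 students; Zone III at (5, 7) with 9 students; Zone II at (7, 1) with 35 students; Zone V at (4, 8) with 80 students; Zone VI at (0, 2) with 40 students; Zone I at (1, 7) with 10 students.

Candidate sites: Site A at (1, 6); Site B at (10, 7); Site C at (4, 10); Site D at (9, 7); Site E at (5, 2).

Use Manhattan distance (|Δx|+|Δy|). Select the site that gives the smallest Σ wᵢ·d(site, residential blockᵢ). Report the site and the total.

Site A, total 1250 blocks

Total weighted distance at each candidate:
  Site A (1, 6): total = 1250
  Site B (10, 7): total = 2240
  Site C (4, 10): total = 1436
  Site D (9, 7): total = 1996
  Site E (5, 2): total = 1630
Minimum is at Site A with total 1250 blocks.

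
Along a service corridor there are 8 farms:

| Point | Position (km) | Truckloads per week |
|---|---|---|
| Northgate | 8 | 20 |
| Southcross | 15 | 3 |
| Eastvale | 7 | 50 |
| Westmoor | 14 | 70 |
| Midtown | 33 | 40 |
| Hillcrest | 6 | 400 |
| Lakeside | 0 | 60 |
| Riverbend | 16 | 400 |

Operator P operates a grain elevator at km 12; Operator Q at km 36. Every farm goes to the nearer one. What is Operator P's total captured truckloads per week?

The indifferent point is the midpoint (12+36)/2 = 24; farms left of it (closer to Operator P at 12) go to Operator P, those right go to Operator Q.
  Lakeside at 0 (w=60) → Operator P
  Hillcrest at 6 (w=400) → Operator P
  Eastvale at 7 (w=50) → Operator P
  Northgate at 8 (w=20) → Operator P
  Westmoor at 14 (w=70) → Operator P
  Southcross at 15 (w=3) → Operator P
  Riverbend at 16 (w=400) → Operator P
  Midtown at 33 (w=40) → Operator Q
Operator P captures 1003; Operator Q captures 40.

1003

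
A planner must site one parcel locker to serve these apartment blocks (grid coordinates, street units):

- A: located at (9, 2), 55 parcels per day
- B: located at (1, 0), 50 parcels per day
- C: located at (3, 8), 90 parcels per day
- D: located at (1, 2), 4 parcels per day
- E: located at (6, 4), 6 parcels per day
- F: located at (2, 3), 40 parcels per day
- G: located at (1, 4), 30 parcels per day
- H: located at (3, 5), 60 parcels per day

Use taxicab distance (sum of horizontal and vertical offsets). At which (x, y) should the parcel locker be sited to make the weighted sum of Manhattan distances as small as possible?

(3, 4)

Manhattan distance separates: Σwᵢ(|x−xᵢ|+|y−yᵢ|) = Σwᵢ|x−xᵢ| + Σwᵢ|y−yᵢ|, so x and y are optimised independently as 1-D weighted medians.
Total weight W = 335; half = 167.5.
x-coordinate, sorted with cumulative weight:
  x=1 (B, w=50) cum 50
  x=1 (D, w=4) cum 54
  x=1 (G, w=30) cum 84
  x=2 (F, w=40) cum 124
  x=3 (C, w=90) cum 214  ← median
  x=3 (H, w=60) cum 274
  x=6 (E, w=6) cum 280
  x=9 (A, w=55) cum 335
⇒ x* = 3
y-coordinate, sorted with cumulative weight:
  y=0 (B, w=50) cum 50
  y=2 (A, w=55) cum 105
  y=2 (D, w=4) cum 109
  y=3 (F, w=40) cum 149
  y=4 (E, w=6) cum 155
  y=4 (G, w=30) cum 185  ← median
  y=5 (H, w=60) cum 245
  y=8 (C, w=90) cum 335
⇒ y* = 4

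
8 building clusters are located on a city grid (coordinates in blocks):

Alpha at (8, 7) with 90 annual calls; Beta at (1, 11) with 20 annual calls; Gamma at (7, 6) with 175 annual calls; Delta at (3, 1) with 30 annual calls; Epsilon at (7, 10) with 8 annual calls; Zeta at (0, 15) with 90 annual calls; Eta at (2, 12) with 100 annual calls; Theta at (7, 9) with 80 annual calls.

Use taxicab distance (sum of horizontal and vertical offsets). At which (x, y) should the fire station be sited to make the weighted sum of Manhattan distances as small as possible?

(7, 9)

Manhattan distance separates: Σwᵢ(|x−xᵢ|+|y−yᵢ|) = Σwᵢ|x−xᵢ| + Σwᵢ|y−yᵢ|, so x and y are optimised independently as 1-D weighted medians.
Total weight W = 593; half = 296.5.
x-coordinate, sorted with cumulative weight:
  x=0 (Zeta, w=90) cum 90
  x=1 (Beta, w=20) cum 110
  x=2 (Eta, w=100) cum 210
  x=3 (Delta, w=30) cum 240
  x=7 (Gamma, w=175) cum 415  ← median
  x=7 (Epsilon, w=8) cum 423
  x=7 (Theta, w=80) cum 503
  x=8 (Alpha, w=90) cum 593
⇒ x* = 7
y-coordinate, sorted with cumulative weight:
  y=1 (Delta, w=30) cum 30
  y=6 (Gamma, w=175) cum 205
  y=7 (Alpha, w=90) cum 295
  y=9 (Theta, w=80) cum 375  ← median
  y=10 (Epsilon, w=8) cum 383
  y=11 (Beta, w=20) cum 403
  y=12 (Eta, w=100) cum 503
  y=15 (Zeta, w=90) cum 593
⇒ y* = 9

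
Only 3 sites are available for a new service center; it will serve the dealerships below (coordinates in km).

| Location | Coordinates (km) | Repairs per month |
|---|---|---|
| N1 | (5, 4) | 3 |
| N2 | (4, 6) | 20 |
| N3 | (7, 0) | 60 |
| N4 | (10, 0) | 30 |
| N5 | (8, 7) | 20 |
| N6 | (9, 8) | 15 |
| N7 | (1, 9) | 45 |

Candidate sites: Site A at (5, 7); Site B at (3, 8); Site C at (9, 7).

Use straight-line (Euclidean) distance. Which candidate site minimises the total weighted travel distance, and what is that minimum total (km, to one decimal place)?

Total weighted distance at each candidate:
  Site A (5, 7): total = 1055.3
  Site B (3, 8): total = 1206.3
  Site C (9, 7): total = 1172.0
Minimum is at Site A with total 1055.3 km.

Site A, total 1055.3 km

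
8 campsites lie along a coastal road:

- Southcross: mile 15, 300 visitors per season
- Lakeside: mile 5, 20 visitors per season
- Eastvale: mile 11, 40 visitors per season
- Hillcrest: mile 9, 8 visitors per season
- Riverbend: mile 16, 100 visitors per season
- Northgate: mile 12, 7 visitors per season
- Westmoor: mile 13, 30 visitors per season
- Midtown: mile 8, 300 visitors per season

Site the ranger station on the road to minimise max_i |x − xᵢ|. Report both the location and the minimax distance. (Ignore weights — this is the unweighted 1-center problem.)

The 1-center on a line is the midpoint of the two extreme points: leftmost at 5, rightmost at 16.
Optimal location = (5 + 16)/2 = 10.5; maximum distance = (16 − 5)/2 = 5.5.

location 10.5, max distance 5.5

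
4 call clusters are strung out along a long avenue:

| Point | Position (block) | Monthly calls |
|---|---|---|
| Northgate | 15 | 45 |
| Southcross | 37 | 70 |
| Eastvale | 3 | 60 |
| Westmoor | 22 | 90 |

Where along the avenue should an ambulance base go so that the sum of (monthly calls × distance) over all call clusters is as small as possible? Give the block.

For a sum of weighted absolute distances on a line, the optimum is the weighted median (not the mean). Total weight W = 265; half-weight = 132.5.
Sort by position and accumulate weight:
  block 3 (Eastvale, w=60) → cum 60
  block 15 (Northgate, w=45) → cum 105
  block 22 (Westmoor, w=90) → cum 195  ≥ 132.5 → median here
  block 37 (Southcross, w=70) → cum 265
Optimal location: block 22.

x = 22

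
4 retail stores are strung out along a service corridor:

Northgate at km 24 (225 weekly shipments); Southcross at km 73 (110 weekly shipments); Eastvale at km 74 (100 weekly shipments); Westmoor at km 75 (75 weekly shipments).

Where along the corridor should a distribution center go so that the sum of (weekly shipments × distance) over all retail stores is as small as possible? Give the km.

x = 73

For a sum of weighted absolute distances on a line, the optimum is the weighted median (not the mean). Total weight W = 510; half-weight = 255.
Sort by position and accumulate weight:
  km 24 (Northgate, w=225) → cum 225
  km 73 (Southcross, w=110) → cum 335  ≥ 255 → median here
  km 74 (Eastvale, w=100) → cum 435
  km 75 (Westmoor, w=75) → cum 510
Optimal location: km 73.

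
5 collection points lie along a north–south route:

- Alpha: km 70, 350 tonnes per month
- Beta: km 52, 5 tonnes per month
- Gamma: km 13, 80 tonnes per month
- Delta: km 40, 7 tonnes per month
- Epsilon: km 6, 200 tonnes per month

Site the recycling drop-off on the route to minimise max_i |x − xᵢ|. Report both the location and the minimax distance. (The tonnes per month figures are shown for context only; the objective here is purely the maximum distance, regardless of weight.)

The 1-center on a line is the midpoint of the two extreme points: leftmost at 6, rightmost at 70.
Optimal location = (6 + 70)/2 = 38; maximum distance = (70 − 6)/2 = 32.

location 38, max distance 32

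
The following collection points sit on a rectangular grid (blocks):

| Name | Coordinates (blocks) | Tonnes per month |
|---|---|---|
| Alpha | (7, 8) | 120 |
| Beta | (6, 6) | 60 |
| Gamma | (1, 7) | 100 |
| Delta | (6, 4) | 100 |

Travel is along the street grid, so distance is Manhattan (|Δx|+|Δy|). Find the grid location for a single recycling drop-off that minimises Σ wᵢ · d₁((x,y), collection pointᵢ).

Manhattan distance separates: Σwᵢ(|x−xᵢ|+|y−yᵢ|) = Σwᵢ|x−xᵢ| + Σwᵢ|y−yᵢ|, so x and y are optimised independently as 1-D weighted medians.
Total weight W = 380; half = 190.
x-coordinate, sorted with cumulative weight:
  x=1 (Gamma, w=100) cum 100
  x=6 (Beta, w=60) cum 160
  x=6 (Delta, w=100) cum 260  ← median
  x=7 (Alpha, w=120) cum 380
⇒ x* = 6
y-coordinate, sorted with cumulative weight:
  y=4 (Delta, w=100) cum 100
  y=6 (Beta, w=60) cum 160
  y=7 (Gamma, w=100) cum 260  ← median
  y=8 (Alpha, w=120) cum 380
⇒ y* = 7

(6, 7)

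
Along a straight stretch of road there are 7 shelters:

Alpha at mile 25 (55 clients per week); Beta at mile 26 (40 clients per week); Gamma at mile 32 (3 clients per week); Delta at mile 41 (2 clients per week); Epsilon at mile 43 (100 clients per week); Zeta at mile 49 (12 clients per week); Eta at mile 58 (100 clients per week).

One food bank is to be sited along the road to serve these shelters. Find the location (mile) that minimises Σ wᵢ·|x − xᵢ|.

x = 43

For a sum of weighted absolute distances on a line, the optimum is the weighted median (not the mean). Total weight W = 312; half-weight = 156.
Sort by position and accumulate weight:
  mile 25 (Alpha, w=55) → cum 55
  mile 26 (Beta, w=40) → cum 95
  mile 32 (Gamma, w=3) → cum 98
  mile 41 (Delta, w=2) → cum 100
  mile 43 (Epsilon, w=100) → cum 200  ≥ 156 → median here
  mile 49 (Zeta, w=12) → cum 212
  mile 58 (Eta, w=100) → cum 312
Optimal location: mile 43.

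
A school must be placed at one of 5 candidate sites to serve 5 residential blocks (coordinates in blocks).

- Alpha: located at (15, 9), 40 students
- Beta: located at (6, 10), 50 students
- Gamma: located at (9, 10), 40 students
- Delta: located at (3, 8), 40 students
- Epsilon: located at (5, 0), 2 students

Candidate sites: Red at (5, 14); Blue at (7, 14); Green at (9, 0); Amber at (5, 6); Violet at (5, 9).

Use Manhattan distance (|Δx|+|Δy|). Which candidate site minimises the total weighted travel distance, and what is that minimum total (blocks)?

Violet, total 838 blocks

Total weighted distance at each candidate:
  Red (5, 14): total = 1518
  Blue (7, 14): total = 1442
  Green (9, 0): total = 2218
  Amber (5, 6): total = 1262
  Violet (5, 9): total = 838
Minimum is at Violet with total 838 blocks.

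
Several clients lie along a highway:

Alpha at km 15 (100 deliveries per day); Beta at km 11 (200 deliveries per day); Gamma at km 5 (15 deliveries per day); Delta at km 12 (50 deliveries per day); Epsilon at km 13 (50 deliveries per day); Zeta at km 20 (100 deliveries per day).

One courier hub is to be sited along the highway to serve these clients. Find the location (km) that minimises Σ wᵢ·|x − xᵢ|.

For a sum of weighted absolute distances on a line, the optimum is the weighted median (not the mean). Total weight W = 515; half-weight = 257.5.
Sort by position and accumulate weight:
  km 5 (Gamma, w=15) → cum 15
  km 11 (Beta, w=200) → cum 215
  km 12 (Delta, w=50) → cum 265  ≥ 257.5 → median here
  km 13 (Epsilon, w=50) → cum 315
  km 15 (Alpha, w=100) → cum 415
  km 20 (Zeta, w=100) → cum 515
Optimal location: km 12.

x = 12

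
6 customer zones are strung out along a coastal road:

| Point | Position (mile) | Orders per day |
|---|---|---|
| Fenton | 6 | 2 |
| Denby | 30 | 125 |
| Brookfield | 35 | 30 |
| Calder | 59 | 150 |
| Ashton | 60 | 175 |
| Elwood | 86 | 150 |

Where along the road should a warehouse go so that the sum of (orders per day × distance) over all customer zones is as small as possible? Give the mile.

For a sum of weighted absolute distances on a line, the optimum is the weighted median (not the mean). Total weight W = 632; half-weight = 316.
Sort by position and accumulate weight:
  mile 6 (Fenton, w=2) → cum 2
  mile 30 (Denby, w=125) → cum 127
  mile 35 (Brookfield, w=30) → cum 157
  mile 59 (Calder, w=150) → cum 307
  mile 60 (Ashton, w=175) → cum 482  ≥ 316 → median here
  mile 86 (Elwood, w=150) → cum 632
Optimal location: mile 60.

x = 60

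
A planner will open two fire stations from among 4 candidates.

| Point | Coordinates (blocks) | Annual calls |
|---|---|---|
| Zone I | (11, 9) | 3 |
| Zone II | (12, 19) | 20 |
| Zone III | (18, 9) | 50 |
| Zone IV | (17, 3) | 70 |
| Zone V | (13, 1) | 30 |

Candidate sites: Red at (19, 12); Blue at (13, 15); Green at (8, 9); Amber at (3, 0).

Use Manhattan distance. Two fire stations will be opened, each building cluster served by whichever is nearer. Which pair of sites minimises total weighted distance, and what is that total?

Evaluate every pair (each demand assigned to the nearer of the two):
  {Red, Blue}: total = 1514
  {Red, Amber}: total = 1613
  {Red, Green}: total = 1649
  {Blue, Green}: total = 2049
  {Blue, Amber}: total = 2124
  {Green, Amber}: total = 2169
Best pair: {Red, Blue} with total 1514.

{Red, Blue}, total 1514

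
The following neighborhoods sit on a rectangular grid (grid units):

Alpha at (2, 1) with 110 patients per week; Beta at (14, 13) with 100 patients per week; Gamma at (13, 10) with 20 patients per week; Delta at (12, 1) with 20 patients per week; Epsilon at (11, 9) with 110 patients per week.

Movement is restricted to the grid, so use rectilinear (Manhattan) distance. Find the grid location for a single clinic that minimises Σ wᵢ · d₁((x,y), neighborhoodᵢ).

(11, 9)

Manhattan distance separates: Σwᵢ(|x−xᵢ|+|y−yᵢ|) = Σwᵢ|x−xᵢ| + Σwᵢ|y−yᵢ|, so x and y are optimised independently as 1-D weighted medians.
Total weight W = 360; half = 180.
x-coordinate, sorted with cumulative weight:
  x=2 (Alpha, w=110) cum 110
  x=11 (Epsilon, w=110) cum 220  ← median
  x=12 (Delta, w=20) cum 240
  x=13 (Gamma, w=20) cum 260
  x=14 (Beta, w=100) cum 360
⇒ x* = 11
y-coordinate, sorted with cumulative weight:
  y=1 (Alpha, w=110) cum 110
  y=1 (Delta, w=20) cum 130
  y=9 (Epsilon, w=110) cum 240  ← median
  y=10 (Gamma, w=20) cum 260
  y=13 (Beta, w=100) cum 360
⇒ y* = 9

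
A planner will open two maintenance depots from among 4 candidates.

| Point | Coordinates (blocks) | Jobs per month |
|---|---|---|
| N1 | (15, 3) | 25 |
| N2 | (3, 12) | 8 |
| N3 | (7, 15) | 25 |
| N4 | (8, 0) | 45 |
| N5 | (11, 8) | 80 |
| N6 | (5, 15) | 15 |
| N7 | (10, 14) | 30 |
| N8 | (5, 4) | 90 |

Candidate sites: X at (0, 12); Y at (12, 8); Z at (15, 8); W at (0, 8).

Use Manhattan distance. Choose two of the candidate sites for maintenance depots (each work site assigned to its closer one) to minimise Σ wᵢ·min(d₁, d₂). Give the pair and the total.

{Y, W}, total 2406

Evaluate every pair (each demand assigned to the nearer of the two):
  {Y, W}: total = 2406
  {X, Y}: total = 2444
  {Y, Z}: total = 2589
  {Z, W}: total = 2846
  {X, Z}: total = 3014
  {X, W}: total = 3664
Best pair: {Y, W} with total 2406.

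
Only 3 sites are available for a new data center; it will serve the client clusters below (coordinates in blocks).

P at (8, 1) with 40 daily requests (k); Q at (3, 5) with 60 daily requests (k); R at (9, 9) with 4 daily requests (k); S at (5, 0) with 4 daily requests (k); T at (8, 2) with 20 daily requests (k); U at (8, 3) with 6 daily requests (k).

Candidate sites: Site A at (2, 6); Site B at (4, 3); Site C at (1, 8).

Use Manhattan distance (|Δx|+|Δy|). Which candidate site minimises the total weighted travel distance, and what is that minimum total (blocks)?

Total weighted distance at each candidate:
  Site A (2, 6): total = 890
  Site B (4, 3): total = 604
  Site C (1, 8): total = 1276
Minimum is at Site B with total 604 blocks.

Site B, total 604 blocks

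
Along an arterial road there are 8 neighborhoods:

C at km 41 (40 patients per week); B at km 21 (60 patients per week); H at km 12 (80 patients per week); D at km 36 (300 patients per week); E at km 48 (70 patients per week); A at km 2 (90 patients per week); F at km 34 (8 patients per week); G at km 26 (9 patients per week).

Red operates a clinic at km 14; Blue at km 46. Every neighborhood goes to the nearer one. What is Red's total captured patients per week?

The indifferent point is the midpoint (14+46)/2 = 30; neighborhoods left of it (closer to Red at 14) go to Red, those right go to Blue.
  A at 2 (w=90) → Red
  H at 12 (w=80) → Red
  B at 21 (w=60) → Red
  G at 26 (w=9) → Red
  F at 34 (w=8) → Blue
  D at 36 (w=300) → Blue
  C at 41 (w=40) → Blue
  E at 48 (w=70) → Blue
Red captures 239; Blue captures 418.

239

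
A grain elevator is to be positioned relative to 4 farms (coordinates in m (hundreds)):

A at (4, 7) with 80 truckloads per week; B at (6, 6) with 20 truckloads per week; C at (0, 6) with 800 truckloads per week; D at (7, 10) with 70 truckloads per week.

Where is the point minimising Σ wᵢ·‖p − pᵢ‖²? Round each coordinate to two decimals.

(0.96, 6.37)

The minimiser of Σwᵢ‖p−pᵢ‖² is the weighted centroid p* = (Σwᵢpᵢ)/(Σwᵢ).
Σwᵢ = 970.
Σwᵢxᵢ = 80·4 + 20·6 + 800·0 + 70·7 = 930.
Σwᵢyᵢ = 80·7 + 20·6 + 800·6 + 70·10 = 6180.
x* = 930/970 = 0.96, y* = 6180/970 = 6.37.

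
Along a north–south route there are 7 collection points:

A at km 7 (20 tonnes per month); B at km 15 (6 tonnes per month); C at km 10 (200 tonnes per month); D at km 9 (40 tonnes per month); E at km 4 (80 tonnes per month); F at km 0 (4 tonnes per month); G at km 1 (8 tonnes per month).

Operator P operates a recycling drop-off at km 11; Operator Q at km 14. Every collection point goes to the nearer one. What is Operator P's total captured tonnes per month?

352

The indifferent point is the midpoint (11+14)/2 = 12.5; collection points left of it (closer to Operator P at 11) go to Operator P, those right go to Operator Q.
  F at 0 (w=4) → Operator P
  G at 1 (w=8) → Operator P
  E at 4 (w=80) → Operator P
  A at 7 (w=20) → Operator P
  D at 9 (w=40) → Operator P
  C at 10 (w=200) → Operator P
  B at 15 (w=6) → Operator Q
Operator P captures 352; Operator Q captures 6.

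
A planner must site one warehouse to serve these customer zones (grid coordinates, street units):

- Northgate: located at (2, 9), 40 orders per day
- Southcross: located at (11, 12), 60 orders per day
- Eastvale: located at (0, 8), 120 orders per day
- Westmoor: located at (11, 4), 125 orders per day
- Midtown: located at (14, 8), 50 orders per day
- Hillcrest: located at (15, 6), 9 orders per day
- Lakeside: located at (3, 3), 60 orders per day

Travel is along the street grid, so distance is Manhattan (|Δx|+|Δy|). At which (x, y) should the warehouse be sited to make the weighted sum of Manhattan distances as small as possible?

Manhattan distance separates: Σwᵢ(|x−xᵢ|+|y−yᵢ|) = Σwᵢ|x−xᵢ| + Σwᵢ|y−yᵢ|, so x and y are optimised independently as 1-D weighted medians.
Total weight W = 464; half = 232.
x-coordinate, sorted with cumulative weight:
  x=0 (Eastvale, w=120) cum 120
  x=2 (Northgate, w=40) cum 160
  x=3 (Lakeside, w=60) cum 220
  x=11 (Southcross, w=60) cum 280  ← median
  x=11 (Westmoor, w=125) cum 405
  x=14 (Midtown, w=50) cum 455
  x=15 (Hillcrest, w=9) cum 464
⇒ x* = 11
y-coordinate, sorted with cumulative weight:
  y=3 (Lakeside, w=60) cum 60
  y=4 (Westmoor, w=125) cum 185
  y=6 (Hillcrest, w=9) cum 194
  y=8 (Eastvale, w=120) cum 314  ← median
  y=8 (Midtown, w=50) cum 364
  y=9 (Northgate, w=40) cum 404
  y=12 (Southcross, w=60) cum 464
⇒ y* = 8

(11, 8)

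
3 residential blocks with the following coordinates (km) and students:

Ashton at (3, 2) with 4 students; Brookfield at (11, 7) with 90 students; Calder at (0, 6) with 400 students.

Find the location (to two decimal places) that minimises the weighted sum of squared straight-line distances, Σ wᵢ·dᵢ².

(2.03, 6.15)

The minimiser of Σwᵢ‖p−pᵢ‖² is the weighted centroid p* = (Σwᵢpᵢ)/(Σwᵢ).
Σwᵢ = 494.
Σwᵢxᵢ = 4·3 + 90·11 + 400·0 = 1002.
Σwᵢyᵢ = 4·2 + 90·7 + 400·6 = 3038.
x* = 1002/494 = 2.03, y* = 3038/494 = 6.15.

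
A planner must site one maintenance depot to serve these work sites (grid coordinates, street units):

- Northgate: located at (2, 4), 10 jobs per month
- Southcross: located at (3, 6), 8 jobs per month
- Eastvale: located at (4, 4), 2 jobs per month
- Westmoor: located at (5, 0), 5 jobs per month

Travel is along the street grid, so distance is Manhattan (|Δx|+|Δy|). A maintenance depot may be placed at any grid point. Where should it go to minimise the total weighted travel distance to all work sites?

Manhattan distance separates: Σwᵢ(|x−xᵢ|+|y−yᵢ|) = Σwᵢ|x−xᵢ| + Σwᵢ|y−yᵢ|, so x and y are optimised independently as 1-D weighted medians.
Total weight W = 25; half = 12.5.
x-coordinate, sorted with cumulative weight:
  x=2 (Northgate, w=10) cum 10
  x=3 (Southcross, w=8) cum 18  ← median
  x=4 (Eastvale, w=2) cum 20
  x=5 (Westmoor, w=5) cum 25
⇒ x* = 3
y-coordinate, sorted with cumulative weight:
  y=0 (Westmoor, w=5) cum 5
  y=4 (Northgate, w=10) cum 15  ← median
  y=4 (Eastvale, w=2) cum 17
  y=6 (Southcross, w=8) cum 25
⇒ y* = 4

(3, 4)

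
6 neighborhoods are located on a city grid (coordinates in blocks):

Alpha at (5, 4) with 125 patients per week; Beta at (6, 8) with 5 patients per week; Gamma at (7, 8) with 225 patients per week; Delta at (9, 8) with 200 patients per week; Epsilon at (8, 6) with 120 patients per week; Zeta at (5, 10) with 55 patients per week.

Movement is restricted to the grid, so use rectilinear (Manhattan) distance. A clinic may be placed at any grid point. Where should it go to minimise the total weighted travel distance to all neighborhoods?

(7, 8)

Manhattan distance separates: Σwᵢ(|x−xᵢ|+|y−yᵢ|) = Σwᵢ|x−xᵢ| + Σwᵢ|y−yᵢ|, so x and y are optimised independently as 1-D weighted medians.
Total weight W = 730; half = 365.
x-coordinate, sorted with cumulative weight:
  x=5 (Alpha, w=125) cum 125
  x=5 (Zeta, w=55) cum 180
  x=6 (Beta, w=5) cum 185
  x=7 (Gamma, w=225) cum 410  ← median
  x=8 (Epsilon, w=120) cum 530
  x=9 (Delta, w=200) cum 730
⇒ x* = 7
y-coordinate, sorted with cumulative weight:
  y=4 (Alpha, w=125) cum 125
  y=6 (Epsilon, w=120) cum 245
  y=8 (Beta, w=5) cum 250
  y=8 (Gamma, w=225) cum 475  ← median
  y=8 (Delta, w=200) cum 675
  y=10 (Zeta, w=55) cum 730
⇒ y* = 8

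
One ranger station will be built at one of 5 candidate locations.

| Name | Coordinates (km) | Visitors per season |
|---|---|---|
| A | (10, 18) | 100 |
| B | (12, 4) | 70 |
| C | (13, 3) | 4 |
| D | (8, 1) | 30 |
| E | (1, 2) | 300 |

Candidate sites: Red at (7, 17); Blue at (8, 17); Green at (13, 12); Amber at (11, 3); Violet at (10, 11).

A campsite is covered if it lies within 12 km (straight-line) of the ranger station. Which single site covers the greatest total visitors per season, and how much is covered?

Coverage radius r = 12 km; a point is covered iff (Δx)²+(Δy)² ≤ 12² = 144.
  Red (7, 17): covers {A} → 100
  Blue (8, 17): covers {A} → 100
  Green (13, 12): covers {A, B, C} → 174
  Amber (11, 3): covers {B, C, D, E} → 404
  Violet (10, 11): covers {A, B, C, D} → 204
Maximum coverage at Amber: 404 visitors per season.

Amber, covering 404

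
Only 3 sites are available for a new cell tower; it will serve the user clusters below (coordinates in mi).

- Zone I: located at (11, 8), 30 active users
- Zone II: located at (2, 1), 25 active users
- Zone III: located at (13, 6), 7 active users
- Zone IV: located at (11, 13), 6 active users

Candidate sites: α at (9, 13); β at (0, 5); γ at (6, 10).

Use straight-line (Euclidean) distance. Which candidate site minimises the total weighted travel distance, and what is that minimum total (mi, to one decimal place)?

γ, total 499.2 mi

Total weighted distance at each candidate:
  α (9, 13): total = 577.3
  β (0, 5): total = 626.7
  γ (6, 10): total = 499.2
Minimum is at γ with total 499.2 mi.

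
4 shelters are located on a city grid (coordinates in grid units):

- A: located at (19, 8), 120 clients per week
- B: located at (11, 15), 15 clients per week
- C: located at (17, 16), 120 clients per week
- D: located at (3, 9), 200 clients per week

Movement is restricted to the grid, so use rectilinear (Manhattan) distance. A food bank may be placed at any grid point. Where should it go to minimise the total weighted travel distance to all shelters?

Manhattan distance separates: Σwᵢ(|x−xᵢ|+|y−yᵢ|) = Σwᵢ|x−xᵢ| + Σwᵢ|y−yᵢ|, so x and y are optimised independently as 1-D weighted medians.
Total weight W = 455; half = 227.5.
x-coordinate, sorted with cumulative weight:
  x=3 (D, w=200) cum 200
  x=11 (B, w=15) cum 215
  x=17 (C, w=120) cum 335  ← median
  x=19 (A, w=120) cum 455
⇒ x* = 17
y-coordinate, sorted with cumulative weight:
  y=8 (A, w=120) cum 120
  y=9 (D, w=200) cum 320  ← median
  y=15 (B, w=15) cum 335
  y=16 (C, w=120) cum 455
⇒ y* = 9

(17, 9)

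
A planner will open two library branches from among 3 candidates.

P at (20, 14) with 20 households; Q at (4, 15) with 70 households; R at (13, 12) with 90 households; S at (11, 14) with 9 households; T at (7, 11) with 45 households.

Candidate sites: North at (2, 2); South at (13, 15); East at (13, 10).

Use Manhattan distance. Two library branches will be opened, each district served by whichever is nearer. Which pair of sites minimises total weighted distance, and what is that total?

Evaluate every pair (each demand assigned to the nearer of the two):
  {South, East}: total = 1312
  {North, South}: total = 1537
  {North, East}: total = 1749
Best pair: {South, East} with total 1312.

{South, East}, total 1312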